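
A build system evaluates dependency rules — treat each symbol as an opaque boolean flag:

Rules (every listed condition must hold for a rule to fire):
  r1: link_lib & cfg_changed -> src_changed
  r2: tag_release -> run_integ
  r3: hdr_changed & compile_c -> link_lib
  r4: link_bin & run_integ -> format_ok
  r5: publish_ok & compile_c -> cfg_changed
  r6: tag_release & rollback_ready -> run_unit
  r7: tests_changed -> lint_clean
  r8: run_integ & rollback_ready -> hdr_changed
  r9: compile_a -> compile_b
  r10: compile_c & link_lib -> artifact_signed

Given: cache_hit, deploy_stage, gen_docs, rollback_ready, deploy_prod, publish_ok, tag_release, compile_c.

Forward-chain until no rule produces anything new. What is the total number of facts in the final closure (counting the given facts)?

15

[1] r2 [tag_release -> run_integ]; r5 [publish_ok & compile_c -> cfg_changed]; r6 [tag_release & rollback_ready -> run_unit]. ⇒ new: run_integ, cfg_changed, run_unit.
[2] r8 [run_integ & rollback_ready -> hdr_changed]. ⇒ new: hdr_changed.
[3] r3 [hdr_changed & compile_c -> link_lib]. ⇒ new: link_lib.
[4] r1 [link_lib & cfg_changed -> src_changed]; r10 [compile_c & link_lib -> artifact_signed]. ⇒ new: src_changed, artifact_signed.
Closure: {artifact_signed, cache_hit, cfg_changed, compile_c, deploy_prod, deploy_stage, gen_docs, hdr_changed, link_lib, publish_ok, rollback_ready, run_integ, run_unit, src_changed, tag_release} — 15 facts.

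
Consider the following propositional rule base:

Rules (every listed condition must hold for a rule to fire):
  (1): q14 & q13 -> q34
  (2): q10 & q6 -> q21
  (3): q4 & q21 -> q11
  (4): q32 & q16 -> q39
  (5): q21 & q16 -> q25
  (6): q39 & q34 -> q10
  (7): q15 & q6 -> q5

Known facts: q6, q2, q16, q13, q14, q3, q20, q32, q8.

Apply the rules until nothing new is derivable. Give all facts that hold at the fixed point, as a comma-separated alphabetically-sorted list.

[1] (1) [q14 & q13 -> q34]; (4) [q32 & q16 -> q39]. ⇒ new: q34, q39.
[2] (6) [q39 & q34 -> q10]. ⇒ new: q10.
[3] (2) [q10 & q6 -> q21]. ⇒ new: q21.
[4] (5) [q21 & q16 -> q25]. ⇒ new: q25.

q10, q13, q14, q16, q2, q20, q21, q25, q3, q32, q34, q39, q6, q8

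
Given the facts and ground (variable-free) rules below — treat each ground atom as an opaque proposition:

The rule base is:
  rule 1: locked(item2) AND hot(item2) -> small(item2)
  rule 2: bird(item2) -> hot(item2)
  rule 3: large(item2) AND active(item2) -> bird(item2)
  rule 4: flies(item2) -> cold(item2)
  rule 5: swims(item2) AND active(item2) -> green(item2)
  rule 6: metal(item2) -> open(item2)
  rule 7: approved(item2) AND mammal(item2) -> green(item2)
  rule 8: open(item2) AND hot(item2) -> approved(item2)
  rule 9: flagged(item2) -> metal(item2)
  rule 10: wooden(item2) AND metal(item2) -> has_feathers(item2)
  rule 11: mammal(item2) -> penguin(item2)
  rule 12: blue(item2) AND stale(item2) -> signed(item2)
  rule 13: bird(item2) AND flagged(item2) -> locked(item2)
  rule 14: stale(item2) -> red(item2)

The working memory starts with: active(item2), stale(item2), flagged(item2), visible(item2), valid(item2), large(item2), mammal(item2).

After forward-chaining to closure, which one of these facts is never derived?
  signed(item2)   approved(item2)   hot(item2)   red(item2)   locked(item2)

signed(item2)

Round 1: rule 3 [large(item2) AND active(item2) -> bird(item2)]; rule 9 [flagged(item2) -> metal(item2)]; rule 11 [mammal(item2) -> penguin(item2)]; rule 14 [stale(item2) -> red(item2)]. New: bird(item2), metal(item2), penguin(item2), red(item2).
Round 2: rule 2 [bird(item2) -> hot(item2)]; rule 6 [metal(item2) -> open(item2)]; rule 13 [bird(item2) AND flagged(item2) -> locked(item2)]. New: hot(item2), open(item2), locked(item2).
Round 3: rule 1 [locked(item2) AND hot(item2) -> small(item2)]; rule 8 [open(item2) AND hot(item2) -> approved(item2)]. New: small(item2), approved(item2).
Round 4: rule 7 [approved(item2) AND mammal(item2) -> green(item2)]. New: green(item2).
Derived: hot(item2) (round 2), red(item2) (round 1), approved(item2) (round 3), locked(item2) (round 2). signed(item2) never appears in any round.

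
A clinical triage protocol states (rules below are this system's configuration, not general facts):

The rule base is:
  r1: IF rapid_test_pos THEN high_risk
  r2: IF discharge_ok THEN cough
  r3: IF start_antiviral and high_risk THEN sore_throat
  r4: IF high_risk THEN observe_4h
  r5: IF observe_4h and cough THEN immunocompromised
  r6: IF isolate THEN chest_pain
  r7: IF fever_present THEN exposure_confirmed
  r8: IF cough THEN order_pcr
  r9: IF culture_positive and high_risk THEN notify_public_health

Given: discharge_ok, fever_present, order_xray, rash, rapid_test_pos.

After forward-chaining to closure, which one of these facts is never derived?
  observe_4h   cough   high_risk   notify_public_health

notify_public_health

Round 1 fires r1, r2, r7, giving high_risk, cough, exposure_confirmed.
Round 2 fires r4, r8, giving observe_4h, order_pcr.
Round 3 fires r5, giving immunocompromised.
Derived: observe_4h (round 2), high_risk (round 1), cough (round 1). notify_public_health never appears in any round.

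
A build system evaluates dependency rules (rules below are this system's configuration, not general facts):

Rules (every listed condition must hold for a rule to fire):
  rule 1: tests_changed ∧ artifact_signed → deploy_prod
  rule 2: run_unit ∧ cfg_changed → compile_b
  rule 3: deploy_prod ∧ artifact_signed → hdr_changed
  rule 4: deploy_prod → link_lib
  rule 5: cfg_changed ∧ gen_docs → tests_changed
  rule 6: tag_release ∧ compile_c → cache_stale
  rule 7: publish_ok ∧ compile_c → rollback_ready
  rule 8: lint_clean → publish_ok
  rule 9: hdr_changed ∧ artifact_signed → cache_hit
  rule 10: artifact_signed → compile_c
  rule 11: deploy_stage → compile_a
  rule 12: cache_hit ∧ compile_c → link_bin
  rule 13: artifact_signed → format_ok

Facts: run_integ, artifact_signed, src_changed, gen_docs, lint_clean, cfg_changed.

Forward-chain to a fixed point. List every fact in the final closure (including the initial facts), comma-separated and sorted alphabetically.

artifact_signed, cache_hit, cfg_changed, compile_c, deploy_prod, format_ok, gen_docs, hdr_changed, link_bin, link_lib, lint_clean, publish_ok, rollback_ready, run_integ, src_changed, tests_changed

Round 1: rule 5 [cfg_changed ∧ gen_docs → tests_changed]; rule 8 [lint_clean → publish_ok]; rule 10 [artifact_signed → compile_c]; rule 13 [artifact_signed → format_ok]. New: tests_changed, publish_ok, compile_c, format_ok.
Round 2: rule 1 [tests_changed ∧ artifact_signed → deploy_prod]; rule 7 [publish_ok ∧ compile_c → rollback_ready]. New: deploy_prod, rollback_ready.
Round 3: rule 3 [deploy_prod ∧ artifact_signed → hdr_changed]; rule 4 [deploy_prod → link_lib]. New: hdr_changed, link_lib.
Round 4: rule 9 [hdr_changed ∧ artifact_signed → cache_hit]. New: cache_hit.
Round 5: rule 12 [cache_hit ∧ compile_c → link_bin]. New: link_bin.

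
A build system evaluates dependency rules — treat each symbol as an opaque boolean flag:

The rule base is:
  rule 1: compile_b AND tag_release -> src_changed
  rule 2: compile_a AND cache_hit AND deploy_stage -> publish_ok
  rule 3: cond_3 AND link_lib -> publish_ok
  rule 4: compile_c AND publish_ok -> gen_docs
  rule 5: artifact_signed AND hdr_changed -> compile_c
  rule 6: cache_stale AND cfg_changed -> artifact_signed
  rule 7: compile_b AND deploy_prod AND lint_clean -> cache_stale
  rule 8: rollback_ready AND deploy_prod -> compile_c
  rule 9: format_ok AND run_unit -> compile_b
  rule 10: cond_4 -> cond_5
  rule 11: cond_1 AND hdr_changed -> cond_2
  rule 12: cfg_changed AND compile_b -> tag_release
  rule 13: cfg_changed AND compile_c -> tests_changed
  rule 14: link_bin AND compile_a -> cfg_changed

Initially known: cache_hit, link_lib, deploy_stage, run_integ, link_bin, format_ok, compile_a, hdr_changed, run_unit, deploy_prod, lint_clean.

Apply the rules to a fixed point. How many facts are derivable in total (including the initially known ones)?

Round 1: rule 2 [compile_a AND cache_hit AND deploy_stage -> publish_ok]; rule 9 [format_ok AND run_unit -> compile_b]; rule 14 [link_bin AND compile_a -> cfg_changed]. Adds publish_ok, compile_b, cfg_changed.
Round 2: rule 7 [compile_b AND deploy_prod AND lint_clean -> cache_stale]; rule 12 [cfg_changed AND compile_b -> tag_release]. Adds cache_stale, tag_release.
Round 3: rule 1 [compile_b AND tag_release -> src_changed]; rule 6 [cache_stale AND cfg_changed -> artifact_signed]. Adds src_changed, artifact_signed.
Round 4: rule 5 [artifact_signed AND hdr_changed -> compile_c]. Adds compile_c.
Round 5: rule 4 [compile_c AND publish_ok -> gen_docs]; rule 13 [cfg_changed AND compile_c -> tests_changed]. Adds gen_docs, tests_changed.
Closure: {artifact_signed, cache_hit, cache_stale, cfg_changed, compile_a, compile_b, compile_c, deploy_prod, deploy_stage, format_ok, gen_docs, hdr_changed, link_bin, link_lib, lint_clean, publish_ok, run_integ, run_unit, src_changed, tag_release, tests_changed} — 21 facts.

21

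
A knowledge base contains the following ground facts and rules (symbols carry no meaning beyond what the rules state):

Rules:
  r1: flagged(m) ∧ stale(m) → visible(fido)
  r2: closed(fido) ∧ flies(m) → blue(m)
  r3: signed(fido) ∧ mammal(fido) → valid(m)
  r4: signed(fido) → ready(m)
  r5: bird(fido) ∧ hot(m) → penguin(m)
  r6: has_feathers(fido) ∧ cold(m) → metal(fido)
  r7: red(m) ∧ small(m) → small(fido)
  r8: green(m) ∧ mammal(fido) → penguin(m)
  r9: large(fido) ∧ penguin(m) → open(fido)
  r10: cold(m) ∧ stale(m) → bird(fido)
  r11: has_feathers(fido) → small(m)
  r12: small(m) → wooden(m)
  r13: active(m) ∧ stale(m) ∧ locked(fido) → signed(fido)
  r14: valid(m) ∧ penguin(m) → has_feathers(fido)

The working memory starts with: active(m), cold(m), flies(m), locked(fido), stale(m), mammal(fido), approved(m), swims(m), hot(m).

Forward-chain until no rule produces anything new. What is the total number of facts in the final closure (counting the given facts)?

18

Round 1: r10 [cold(m) ∧ stale(m) → bird(fido)]; r13 [active(m) ∧ stale(m) ∧ locked(fido) → signed(fido)]. New: bird(fido), signed(fido).
Round 2: r3 [signed(fido) ∧ mammal(fido) → valid(m)]; r4 [signed(fido) → ready(m)]; r5 [bird(fido) ∧ hot(m) → penguin(m)]. New: valid(m), ready(m), penguin(m).
Round 3: r14 [valid(m) ∧ penguin(m) → has_feathers(fido)]. New: has_feathers(fido).
Round 4: r6 [has_feathers(fido) ∧ cold(m) → metal(fido)]; r11 [has_feathers(fido) → small(m)]. New: metal(fido), small(m).
Round 5: r12 [small(m) → wooden(m)]. New: wooden(m).
Closure: {active(m), approved(m), bird(fido), cold(m), flies(m), has_feathers(fido), hot(m), locked(fido), mammal(fido), metal(fido), penguin(m), ready(m), signed(fido), small(m), stale(m), swims(m), valid(m), wooden(m)} — 18 facts.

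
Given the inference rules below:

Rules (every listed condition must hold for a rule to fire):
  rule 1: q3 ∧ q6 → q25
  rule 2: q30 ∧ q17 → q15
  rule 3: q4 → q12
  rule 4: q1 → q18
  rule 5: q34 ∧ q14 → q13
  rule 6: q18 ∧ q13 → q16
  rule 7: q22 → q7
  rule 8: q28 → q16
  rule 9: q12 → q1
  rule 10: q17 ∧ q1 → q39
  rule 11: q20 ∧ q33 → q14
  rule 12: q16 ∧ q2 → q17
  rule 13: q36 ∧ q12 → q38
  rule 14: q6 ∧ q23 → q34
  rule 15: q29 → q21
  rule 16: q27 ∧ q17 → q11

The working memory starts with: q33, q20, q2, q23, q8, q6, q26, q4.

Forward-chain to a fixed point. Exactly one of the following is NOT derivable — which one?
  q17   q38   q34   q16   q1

Round 1: rule 3 [q4 → q12]; rule 11 [q20 ∧ q33 → q14]; rule 14 [q6 ∧ q23 → q34]. New: q12, q14, q34.
Round 2: rule 5 [q34 ∧ q14 → q13]; rule 9 [q12 → q1]. New: q13, q1.
Round 3: rule 4 [q1 → q18]. New: q18.
Round 4: rule 6 [q18 ∧ q13 → q16]. New: q16.
Round 5: rule 12 [q16 ∧ q2 → q17]. New: q17.
Round 6: rule 10 [q17 ∧ q1 → q39]. New: q39.
Derived: q17 (round 5), q34 (round 1), q1 (round 2), q16 (round 4). q38 never appears in any round.

q38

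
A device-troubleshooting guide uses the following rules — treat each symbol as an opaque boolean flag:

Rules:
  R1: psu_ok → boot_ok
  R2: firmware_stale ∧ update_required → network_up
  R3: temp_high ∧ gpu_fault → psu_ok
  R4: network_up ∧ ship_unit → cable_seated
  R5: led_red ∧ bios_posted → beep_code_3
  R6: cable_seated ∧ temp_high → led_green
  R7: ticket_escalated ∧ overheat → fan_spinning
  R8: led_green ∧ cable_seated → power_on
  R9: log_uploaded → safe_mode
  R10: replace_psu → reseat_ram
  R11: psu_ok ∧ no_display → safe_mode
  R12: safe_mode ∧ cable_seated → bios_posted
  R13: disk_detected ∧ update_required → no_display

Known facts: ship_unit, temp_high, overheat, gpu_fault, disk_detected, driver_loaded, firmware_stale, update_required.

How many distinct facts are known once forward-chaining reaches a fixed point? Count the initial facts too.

17

Round 1: R2 [firmware_stale ∧ update_required → network_up]; R3 [temp_high ∧ gpu_fault → psu_ok]; R13 [disk_detected ∧ update_required → no_display]. Adds network_up, psu_ok, no_display.
Round 2: R1 [psu_ok → boot_ok]; R4 [network_up ∧ ship_unit → cable_seated]; R11 [psu_ok ∧ no_display → safe_mode]. Adds boot_ok, cable_seated, safe_mode.
Round 3: R6 [cable_seated ∧ temp_high → led_green]; R12 [safe_mode ∧ cable_seated → bios_posted]. Adds led_green, bios_posted.
Round 4: R8 [led_green ∧ cable_seated → power_on]. Adds power_on.
Closure: {bios_posted, boot_ok, cable_seated, disk_detected, driver_loaded, firmware_stale, gpu_fault, led_green, network_up, no_display, overheat, power_on, psu_ok, safe_mode, ship_unit, temp_high, update_required} — 17 facts.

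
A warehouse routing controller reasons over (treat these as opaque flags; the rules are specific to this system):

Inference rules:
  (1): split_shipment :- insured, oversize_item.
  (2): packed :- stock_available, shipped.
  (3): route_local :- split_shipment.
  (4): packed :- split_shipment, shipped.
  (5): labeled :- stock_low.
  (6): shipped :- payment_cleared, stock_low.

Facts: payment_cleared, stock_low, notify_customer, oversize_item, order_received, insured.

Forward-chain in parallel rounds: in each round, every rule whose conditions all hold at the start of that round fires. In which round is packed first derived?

2

[1] (1) [split_shipment :- insured, oversize_item.]; (5) [labeled :- stock_low.]; (6) [shipped :- payment_cleared, stock_low.]. ⇒ new: split_shipment, labeled, shipped.
[2] (3) [route_local :- split_shipment.]; (4) [packed :- split_shipment, shipped.]. ⇒ new: route_local, packed.
packed first appears in round 2.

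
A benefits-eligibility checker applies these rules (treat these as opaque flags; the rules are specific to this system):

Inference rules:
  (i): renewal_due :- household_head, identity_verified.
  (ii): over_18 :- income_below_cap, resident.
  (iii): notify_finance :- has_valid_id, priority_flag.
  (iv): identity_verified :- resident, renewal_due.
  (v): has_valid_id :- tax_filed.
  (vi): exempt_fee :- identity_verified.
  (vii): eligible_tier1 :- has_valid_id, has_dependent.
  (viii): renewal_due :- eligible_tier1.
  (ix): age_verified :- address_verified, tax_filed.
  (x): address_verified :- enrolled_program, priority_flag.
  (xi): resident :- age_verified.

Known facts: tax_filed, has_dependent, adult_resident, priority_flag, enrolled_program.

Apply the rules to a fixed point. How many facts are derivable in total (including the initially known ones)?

14

Round 1: (v) [has_valid_id :- tax_filed.]; (x) [address_verified :- enrolled_program, priority_flag.]. New: has_valid_id, address_verified.
Round 2: (iii) [notify_finance :- has_valid_id, priority_flag.]; (vii) [eligible_tier1 :- has_valid_id, has_dependent.]; (ix) [age_verified :- address_verified, tax_filed.]. New: notify_finance, eligible_tier1, age_verified.
Round 3: (viii) [renewal_due :- eligible_tier1.]; (xi) [resident :- age_verified.]. New: renewal_due, resident.
Round 4: (iv) [identity_verified :- resident, renewal_due.]. New: identity_verified.
Round 5: (vi) [exempt_fee :- identity_verified.]. New: exempt_fee.
Closure: {address_verified, adult_resident, age_verified, eligible_tier1, enrolled_program, exempt_fee, has_dependent, has_valid_id, identity_verified, notify_finance, priority_flag, renewal_due, resident, tax_filed} — 14 facts.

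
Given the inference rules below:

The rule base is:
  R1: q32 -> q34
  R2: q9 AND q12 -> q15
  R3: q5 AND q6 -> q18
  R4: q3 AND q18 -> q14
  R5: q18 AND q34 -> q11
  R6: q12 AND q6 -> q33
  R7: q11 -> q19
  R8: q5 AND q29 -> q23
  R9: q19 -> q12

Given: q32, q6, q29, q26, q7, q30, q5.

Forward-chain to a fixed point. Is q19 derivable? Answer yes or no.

Round 1 — R1, R3, R8, derive q34, q18, q23.
Round 2 — R5, derive q11.
Round 3 — R7, derive q19.
Round 4 — R9, derive q12.
Round 5 — R6, derive q33.
q19 appears in round 3, so it is derivable.

yes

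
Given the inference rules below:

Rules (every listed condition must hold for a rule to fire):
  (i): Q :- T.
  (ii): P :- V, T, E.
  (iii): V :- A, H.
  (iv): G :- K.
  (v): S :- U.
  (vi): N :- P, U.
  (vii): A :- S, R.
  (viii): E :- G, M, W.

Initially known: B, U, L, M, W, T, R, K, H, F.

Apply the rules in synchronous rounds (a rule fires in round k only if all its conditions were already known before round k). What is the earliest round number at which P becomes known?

4

Round 1 — (i), (iv), (v), derive Q, G, S.
Round 2 — (vii), (viii), derive A, E.
Round 3 — (iii), derive V.
Round 4 — (ii), derive P.
P first appears in round 4.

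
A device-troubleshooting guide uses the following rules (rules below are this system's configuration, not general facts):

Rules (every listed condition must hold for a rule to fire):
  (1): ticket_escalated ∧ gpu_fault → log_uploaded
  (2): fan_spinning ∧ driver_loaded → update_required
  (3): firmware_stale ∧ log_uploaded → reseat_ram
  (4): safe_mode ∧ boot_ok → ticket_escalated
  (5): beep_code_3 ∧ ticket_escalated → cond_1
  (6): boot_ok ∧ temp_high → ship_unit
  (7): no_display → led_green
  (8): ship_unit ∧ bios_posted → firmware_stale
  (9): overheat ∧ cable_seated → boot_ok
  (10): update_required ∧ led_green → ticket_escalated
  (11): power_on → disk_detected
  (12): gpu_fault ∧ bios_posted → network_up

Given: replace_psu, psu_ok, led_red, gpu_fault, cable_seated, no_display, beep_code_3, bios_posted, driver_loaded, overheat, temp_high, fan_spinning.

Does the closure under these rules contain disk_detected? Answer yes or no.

Round 1 fires (2), (7), (9), (12), giving update_required, led_green, boot_ok, network_up.
Round 2 fires (6), (10), giving ship_unit, ticket_escalated.
Round 3 fires (1), (5), (8), giving log_uploaded, cond_1, firmware_stale.
Round 4 fires (3), giving reseat_ram.
Fixed point reached. disk_detected is concluded only by (11); (11) needs power_on (never derived).

no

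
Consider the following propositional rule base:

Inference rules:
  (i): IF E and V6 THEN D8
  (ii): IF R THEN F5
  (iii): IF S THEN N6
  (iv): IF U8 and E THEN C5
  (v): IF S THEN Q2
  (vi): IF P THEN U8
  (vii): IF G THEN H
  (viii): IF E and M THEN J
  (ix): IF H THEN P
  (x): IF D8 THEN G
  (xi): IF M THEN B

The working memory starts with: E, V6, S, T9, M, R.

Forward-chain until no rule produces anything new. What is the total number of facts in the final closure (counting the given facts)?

17

[1] (i) [IF E and V6 THEN D8]; (ii) [IF R THEN F5]; (iii) [IF S THEN N6]; (v) [IF S THEN Q2]; (viii) [IF E and M THEN J]; (xi) [IF M THEN B]. ⇒ new: D8, F5, N6, Q2, J, B.
[2] (x) [IF D8 THEN G]. ⇒ new: G.
[3] (vii) [IF G THEN H]. ⇒ new: H.
[4] (ix) [IF H THEN P]. ⇒ new: P.
[5] (vi) [IF P THEN U8]. ⇒ new: U8.
[6] (iv) [IF U8 and E THEN C5]. ⇒ new: C5.
Closure: {B, C5, D8, E, F5, G, H, J, M, N6, P, Q2, R, S, T9, U8, V6} — 17 facts.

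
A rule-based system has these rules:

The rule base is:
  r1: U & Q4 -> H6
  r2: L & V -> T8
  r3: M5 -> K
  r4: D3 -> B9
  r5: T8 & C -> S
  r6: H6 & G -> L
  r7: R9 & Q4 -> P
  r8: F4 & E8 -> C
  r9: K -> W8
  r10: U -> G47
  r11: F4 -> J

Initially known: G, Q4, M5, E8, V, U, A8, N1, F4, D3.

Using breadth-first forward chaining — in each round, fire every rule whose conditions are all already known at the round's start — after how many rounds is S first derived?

Round 1: r1 [U & Q4 -> H6]; r3 [M5 -> K]; r4 [D3 -> B9]; r8 [F4 & E8 -> C]; r10 [U -> G47]; r11 [F4 -> J]. Adds H6, K, B9, C, G47, J.
Round 2: r6 [H6 & G -> L]; r9 [K -> W8]. Adds L, W8.
Round 3: r2 [L & V -> T8]. Adds T8.
Round 4: r5 [T8 & C -> S]. Adds S.
S first appears in round 4.

4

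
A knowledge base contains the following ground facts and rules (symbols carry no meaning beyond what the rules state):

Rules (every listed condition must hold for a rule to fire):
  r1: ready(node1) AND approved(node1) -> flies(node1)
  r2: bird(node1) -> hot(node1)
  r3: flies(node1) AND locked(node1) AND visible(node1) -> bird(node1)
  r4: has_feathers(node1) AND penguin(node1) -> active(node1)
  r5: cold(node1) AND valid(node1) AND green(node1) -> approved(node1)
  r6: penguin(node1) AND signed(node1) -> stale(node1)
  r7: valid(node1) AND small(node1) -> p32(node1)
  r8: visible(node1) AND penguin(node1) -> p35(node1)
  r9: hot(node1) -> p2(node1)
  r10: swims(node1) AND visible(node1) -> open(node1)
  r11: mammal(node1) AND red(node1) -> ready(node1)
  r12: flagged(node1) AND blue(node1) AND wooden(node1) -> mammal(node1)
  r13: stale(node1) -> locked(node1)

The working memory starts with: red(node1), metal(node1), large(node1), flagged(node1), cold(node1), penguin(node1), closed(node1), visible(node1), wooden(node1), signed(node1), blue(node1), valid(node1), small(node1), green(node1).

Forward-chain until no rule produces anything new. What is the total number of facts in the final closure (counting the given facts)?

Round 1 fires r5, r6, r7, r8, r12, giving approved(node1), stale(node1), p32(node1), p35(node1), mammal(node1).
Round 2 fires r11, r13, giving ready(node1), locked(node1).
Round 3 fires r1, giving flies(node1).
Round 4 fires r3, giving bird(node1).
Round 5 fires r2, giving hot(node1).
Round 6 fires r9, giving p2(node1).
Closure: {approved(node1), bird(node1), blue(node1), closed(node1), cold(node1), flagged(node1), flies(node1), green(node1), hot(node1), large(node1), locked(node1), mammal(node1), metal(node1), p2(node1), p32(node1), p35(node1), penguin(node1), ready(node1), red(node1), signed(node1), small(node1), stale(node1), valid(node1), visible(node1), wooden(node1)} — 25 facts.

25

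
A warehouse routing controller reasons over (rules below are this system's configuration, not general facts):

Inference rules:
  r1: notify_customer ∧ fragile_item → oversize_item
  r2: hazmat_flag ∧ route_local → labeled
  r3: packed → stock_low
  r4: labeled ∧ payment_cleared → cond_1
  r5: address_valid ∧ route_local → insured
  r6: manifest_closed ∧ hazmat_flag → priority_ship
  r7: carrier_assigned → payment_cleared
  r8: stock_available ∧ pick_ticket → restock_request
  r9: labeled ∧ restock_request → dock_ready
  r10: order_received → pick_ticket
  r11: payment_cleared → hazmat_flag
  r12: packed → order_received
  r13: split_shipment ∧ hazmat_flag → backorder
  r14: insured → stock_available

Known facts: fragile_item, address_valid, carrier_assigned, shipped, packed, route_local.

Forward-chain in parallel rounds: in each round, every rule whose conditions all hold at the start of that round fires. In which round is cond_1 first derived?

[1] r3 [packed → stock_low]; r5 [address_valid ∧ route_local → insured]; r7 [carrier_assigned → payment_cleared]; r12 [packed → order_received]. ⇒ new: stock_low, insured, payment_cleared, order_received.
[2] r10 [order_received → pick_ticket]; r11 [payment_cleared → hazmat_flag]; r14 [insured → stock_available]. ⇒ new: pick_ticket, hazmat_flag, stock_available.
[3] r2 [hazmat_flag ∧ route_local → labeled]; r8 [stock_available ∧ pick_ticket → restock_request]. ⇒ new: labeled, restock_request.
[4] r4 [labeled ∧ payment_cleared → cond_1]; r9 [labeled ∧ restock_request → dock_ready]. ⇒ new: cond_1, dock_ready.
cond_1 first appears in round 4.

4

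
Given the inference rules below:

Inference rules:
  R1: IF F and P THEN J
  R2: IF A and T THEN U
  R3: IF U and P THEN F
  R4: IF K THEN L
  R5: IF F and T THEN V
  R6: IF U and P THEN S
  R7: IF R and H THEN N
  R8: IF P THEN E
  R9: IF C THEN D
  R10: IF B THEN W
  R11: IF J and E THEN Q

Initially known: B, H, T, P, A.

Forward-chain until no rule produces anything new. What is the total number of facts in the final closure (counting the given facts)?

Round 1: R2 [IF A and T THEN U]; R8 [IF P THEN E]; R10 [IF B THEN W]. New: U, E, W.
Round 2: R3 [IF U and P THEN F]; R6 [IF U and P THEN S]. New: F, S.
Round 3: R1 [IF F and P THEN J]; R5 [IF F and T THEN V]. New: J, V.
Round 4: R11 [IF J and E THEN Q]. New: Q.
Closure: {A, B, E, F, H, J, P, Q, S, T, U, V, W} — 13 facts.

13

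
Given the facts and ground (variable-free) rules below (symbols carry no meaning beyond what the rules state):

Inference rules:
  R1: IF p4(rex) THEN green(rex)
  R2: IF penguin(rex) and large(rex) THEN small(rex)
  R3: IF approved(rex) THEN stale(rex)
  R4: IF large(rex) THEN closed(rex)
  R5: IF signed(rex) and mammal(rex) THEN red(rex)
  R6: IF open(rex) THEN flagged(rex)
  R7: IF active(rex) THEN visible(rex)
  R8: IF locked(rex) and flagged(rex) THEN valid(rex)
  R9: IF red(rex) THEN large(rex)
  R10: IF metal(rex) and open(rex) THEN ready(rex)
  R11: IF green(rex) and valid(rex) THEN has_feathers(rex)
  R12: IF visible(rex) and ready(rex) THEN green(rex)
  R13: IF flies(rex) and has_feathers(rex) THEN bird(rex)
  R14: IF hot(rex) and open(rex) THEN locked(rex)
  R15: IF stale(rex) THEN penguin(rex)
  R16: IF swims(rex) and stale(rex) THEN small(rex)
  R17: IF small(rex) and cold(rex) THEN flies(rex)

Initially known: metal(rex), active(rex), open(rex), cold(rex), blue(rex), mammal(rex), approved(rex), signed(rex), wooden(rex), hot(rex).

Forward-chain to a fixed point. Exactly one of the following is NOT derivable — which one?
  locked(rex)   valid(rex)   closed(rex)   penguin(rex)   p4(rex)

Round 1: R3 [IF approved(rex) THEN stale(rex)]; R5 [IF signed(rex) and mammal(rex) THEN red(rex)]; R6 [IF open(rex) THEN flagged(rex)]; R7 [IF active(rex) THEN visible(rex)]; R10 [IF metal(rex) and open(rex) THEN ready(rex)]; R14 [IF hot(rex) and open(rex) THEN locked(rex)]. New: stale(rex), red(rex), flagged(rex), visible(rex), ready(rex), locked(rex).
Round 2: R8 [IF locked(rex) and flagged(rex) THEN valid(rex)]; R9 [IF red(rex) THEN large(rex)]; R12 [IF visible(rex) and ready(rex) THEN green(rex)]; R15 [IF stale(rex) THEN penguin(rex)]. New: valid(rex), large(rex), green(rex), penguin(rex).
Round 3: R2 [IF penguin(rex) and large(rex) THEN small(rex)]; R4 [IF large(rex) THEN closed(rex)]; R11 [IF green(rex) and valid(rex) THEN has_feathers(rex)]. New: small(rex), closed(rex), has_feathers(rex).
Round 4: R17 [IF small(rex) and cold(rex) THEN flies(rex)]. New: flies(rex).
Round 5: R13 [IF flies(rex) and has_feathers(rex) THEN bird(rex)]. New: bird(rex).
Derived: valid(rex) (round 2), locked(rex) (round 1), penguin(rex) (round 2), closed(rex) (round 3). p4(rex) never appears in any round.

p4(rex)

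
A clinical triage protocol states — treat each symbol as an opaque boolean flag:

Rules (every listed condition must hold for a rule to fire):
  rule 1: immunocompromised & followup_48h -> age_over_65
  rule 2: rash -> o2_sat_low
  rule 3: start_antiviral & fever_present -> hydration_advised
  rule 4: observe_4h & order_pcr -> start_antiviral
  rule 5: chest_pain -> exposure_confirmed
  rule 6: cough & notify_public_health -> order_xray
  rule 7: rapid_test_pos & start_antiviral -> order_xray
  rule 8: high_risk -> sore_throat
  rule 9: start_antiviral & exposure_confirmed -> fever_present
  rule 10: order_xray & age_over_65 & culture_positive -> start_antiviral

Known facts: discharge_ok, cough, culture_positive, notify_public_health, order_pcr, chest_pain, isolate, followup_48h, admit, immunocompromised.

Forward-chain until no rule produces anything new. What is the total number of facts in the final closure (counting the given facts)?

16

Round 1: rule 1 [immunocompromised & followup_48h -> age_over_65]; rule 5 [chest_pain -> exposure_confirmed]; rule 6 [cough & notify_public_health -> order_xray]. Adds age_over_65, exposure_confirmed, order_xray.
Round 2: rule 10 [order_xray & age_over_65 & culture_positive -> start_antiviral]. Adds start_antiviral.
Round 3: rule 9 [start_antiviral & exposure_confirmed -> fever_present]. Adds fever_present.
Round 4: rule 3 [start_antiviral & fever_present -> hydration_advised]. Adds hydration_advised.
Closure: {admit, age_over_65, chest_pain, cough, culture_positive, discharge_ok, exposure_confirmed, fever_present, followup_48h, hydration_advised, immunocompromised, isolate, notify_public_health, order_pcr, order_xray, start_antiviral} — 16 facts.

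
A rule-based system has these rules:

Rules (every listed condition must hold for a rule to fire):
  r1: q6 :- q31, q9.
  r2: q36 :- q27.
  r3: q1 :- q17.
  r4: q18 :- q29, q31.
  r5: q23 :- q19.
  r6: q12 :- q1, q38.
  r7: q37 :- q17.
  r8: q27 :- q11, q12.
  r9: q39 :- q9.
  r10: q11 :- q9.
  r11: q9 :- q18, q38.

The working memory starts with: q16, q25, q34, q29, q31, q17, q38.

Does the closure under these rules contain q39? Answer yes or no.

Round 1: r3 [q1 :- q17.]; r4 [q18 :- q29, q31.]; r7 [q37 :- q17.]. Adds q1, q18, q37.
Round 2: r6 [q12 :- q1, q38.]; r11 [q9 :- q18, q38.]. Adds q12, q9.
Round 3: r1 [q6 :- q31, q9.]; r9 [q39 :- q9.]; r10 [q11 :- q9.]. Adds q6, q39, q11.
Round 4: r8 [q27 :- q11, q12.]. Adds q27.
Round 5: r2 [q36 :- q27.]. Adds q36.
q39 appears in round 3, so it is derivable.

yes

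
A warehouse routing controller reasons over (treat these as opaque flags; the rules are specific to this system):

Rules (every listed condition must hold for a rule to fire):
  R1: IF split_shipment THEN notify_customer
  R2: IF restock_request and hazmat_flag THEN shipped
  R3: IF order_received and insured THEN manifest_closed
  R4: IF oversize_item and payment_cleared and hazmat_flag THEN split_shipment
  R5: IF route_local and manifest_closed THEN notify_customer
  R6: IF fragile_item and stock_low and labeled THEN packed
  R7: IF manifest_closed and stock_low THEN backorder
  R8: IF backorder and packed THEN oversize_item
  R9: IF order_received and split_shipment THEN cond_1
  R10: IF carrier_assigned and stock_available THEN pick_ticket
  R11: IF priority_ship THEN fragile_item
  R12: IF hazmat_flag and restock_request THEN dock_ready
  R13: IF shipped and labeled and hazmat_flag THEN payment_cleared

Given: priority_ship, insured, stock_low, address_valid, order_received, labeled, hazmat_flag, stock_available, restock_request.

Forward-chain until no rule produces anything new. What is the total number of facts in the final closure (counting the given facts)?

Round 1: R2 [IF restock_request and hazmat_flag THEN shipped]; R3 [IF order_received and insured THEN manifest_closed]; R11 [IF priority_ship THEN fragile_item]; R12 [IF hazmat_flag and restock_request THEN dock_ready]. Adds shipped, manifest_closed, fragile_item, dock_ready.
Round 2: R6 [IF fragile_item and stock_low and labeled THEN packed]; R7 [IF manifest_closed and stock_low THEN backorder]; R13 [IF shipped and labeled and hazmat_flag THEN payment_cleared]. Adds packed, backorder, payment_cleared.
Round 3: R8 [IF backorder and packed THEN oversize_item]. Adds oversize_item.
Round 4: R4 [IF oversize_item and payment_cleared and hazmat_flag THEN split_shipment]. Adds split_shipment.
Round 5: R1 [IF split_shipment THEN notify_customer]; R9 [IF order_received and split_shipment THEN cond_1]. Adds notify_customer, cond_1.
Closure: {address_valid, backorder, cond_1, dock_ready, fragile_item, hazmat_flag, insured, labeled, manifest_closed, notify_customer, order_received, oversize_item, packed, payment_cleared, priority_ship, restock_request, shipped, split_shipment, stock_available, stock_low} — 20 facts.

20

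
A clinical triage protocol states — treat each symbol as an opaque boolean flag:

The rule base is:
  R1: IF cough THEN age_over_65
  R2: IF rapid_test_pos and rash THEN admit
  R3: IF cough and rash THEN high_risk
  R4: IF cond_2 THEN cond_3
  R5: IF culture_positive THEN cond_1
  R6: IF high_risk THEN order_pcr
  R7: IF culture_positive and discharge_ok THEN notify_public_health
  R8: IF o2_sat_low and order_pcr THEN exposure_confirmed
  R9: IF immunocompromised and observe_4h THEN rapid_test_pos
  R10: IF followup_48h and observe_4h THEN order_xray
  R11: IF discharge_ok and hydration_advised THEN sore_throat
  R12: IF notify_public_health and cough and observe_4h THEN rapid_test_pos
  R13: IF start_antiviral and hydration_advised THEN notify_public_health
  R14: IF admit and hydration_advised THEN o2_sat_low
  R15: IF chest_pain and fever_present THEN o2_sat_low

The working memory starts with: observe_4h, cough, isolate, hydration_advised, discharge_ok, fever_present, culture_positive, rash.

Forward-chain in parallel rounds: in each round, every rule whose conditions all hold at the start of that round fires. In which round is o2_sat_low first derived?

Round 1 fires R1, R3, R5, R7, R11, giving age_over_65, high_risk, cond_1, notify_public_health, sore_throat.
Round 2 fires R6, R12, giving order_pcr, rapid_test_pos.
Round 3 fires R2, giving admit.
Round 4 fires R14, giving o2_sat_low.
o2_sat_low first appears in round 4.

4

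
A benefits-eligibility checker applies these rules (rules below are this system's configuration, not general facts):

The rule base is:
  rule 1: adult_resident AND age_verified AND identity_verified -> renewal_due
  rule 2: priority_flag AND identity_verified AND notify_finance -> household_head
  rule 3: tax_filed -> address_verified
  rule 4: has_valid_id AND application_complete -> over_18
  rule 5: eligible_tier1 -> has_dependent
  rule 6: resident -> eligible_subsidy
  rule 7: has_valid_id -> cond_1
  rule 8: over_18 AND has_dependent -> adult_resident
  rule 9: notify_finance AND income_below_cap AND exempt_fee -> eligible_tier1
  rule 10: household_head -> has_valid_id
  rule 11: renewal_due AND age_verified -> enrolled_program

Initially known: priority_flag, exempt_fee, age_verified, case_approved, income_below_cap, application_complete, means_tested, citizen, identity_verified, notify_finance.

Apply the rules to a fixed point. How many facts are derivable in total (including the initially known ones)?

Round 1 fires rule 2, rule 9, giving household_head, eligible_tier1.
Round 2 fires rule 5, rule 10, giving has_dependent, has_valid_id.
Round 3 fires rule 4, rule 7, giving over_18, cond_1.
Round 4 fires rule 8, giving adult_resident.
Round 5 fires rule 1, giving renewal_due.
Round 6 fires rule 11, giving enrolled_program.
Closure: {adult_resident, age_verified, application_complete, case_approved, citizen, cond_1, eligible_tier1, enrolled_program, exempt_fee, has_dependent, has_valid_id, household_head, identity_verified, income_below_cap, means_tested, notify_finance, over_18, priority_flag, renewal_due} — 19 facts.

19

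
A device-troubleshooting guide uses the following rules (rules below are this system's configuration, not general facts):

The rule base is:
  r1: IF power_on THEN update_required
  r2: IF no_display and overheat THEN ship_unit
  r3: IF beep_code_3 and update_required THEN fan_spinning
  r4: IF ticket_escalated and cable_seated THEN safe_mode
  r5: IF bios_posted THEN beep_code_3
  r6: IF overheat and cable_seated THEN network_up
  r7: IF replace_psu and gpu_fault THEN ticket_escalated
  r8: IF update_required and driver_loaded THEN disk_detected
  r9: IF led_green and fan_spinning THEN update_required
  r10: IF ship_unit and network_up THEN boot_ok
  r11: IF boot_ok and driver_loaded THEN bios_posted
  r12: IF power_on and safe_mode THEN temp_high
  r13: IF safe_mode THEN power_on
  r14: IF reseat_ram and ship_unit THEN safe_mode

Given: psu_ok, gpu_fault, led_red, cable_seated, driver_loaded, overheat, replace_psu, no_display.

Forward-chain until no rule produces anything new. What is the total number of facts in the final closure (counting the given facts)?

Round 1: r2 [IF no_display and overheat THEN ship_unit]; r6 [IF overheat and cable_seated THEN network_up]; r7 [IF replace_psu and gpu_fault THEN ticket_escalated]. Adds ship_unit, network_up, ticket_escalated.
Round 2: r4 [IF ticket_escalated and cable_seated THEN safe_mode]; r10 [IF ship_unit and network_up THEN boot_ok]. Adds safe_mode, boot_ok.
Round 3: r11 [IF boot_ok and driver_loaded THEN bios_posted]; r13 [IF safe_mode THEN power_on]. Adds bios_posted, power_on.
Round 4: r1 [IF power_on THEN update_required]; r5 [IF bios_posted THEN beep_code_3]; r12 [IF power_on and safe_mode THEN temp_high]. Adds update_required, beep_code_3, temp_high.
Round 5: r3 [IF beep_code_3 and update_required THEN fan_spinning]; r8 [IF update_required and driver_loaded THEN disk_detected]. Adds fan_spinning, disk_detected.
Closure: {beep_code_3, bios_posted, boot_ok, cable_seated, disk_detected, driver_loaded, fan_spinning, gpu_fault, led_red, network_up, no_display, overheat, power_on, psu_ok, replace_psu, safe_mode, ship_unit, temp_high, ticket_escalated, update_required} — 20 facts.

20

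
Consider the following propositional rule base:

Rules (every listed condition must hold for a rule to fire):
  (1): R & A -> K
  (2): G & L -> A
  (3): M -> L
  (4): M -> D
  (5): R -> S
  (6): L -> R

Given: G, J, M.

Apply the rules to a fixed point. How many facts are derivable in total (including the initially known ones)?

9

Round 1: (3) [M -> L]; (4) [M -> D]. Adds L, D.
Round 2: (2) [G & L -> A]; (6) [L -> R]. Adds A, R.
Round 3: (1) [R & A -> K]; (5) [R -> S]. Adds K, S.
Closure: {A, D, G, J, K, L, M, R, S} — 9 facts.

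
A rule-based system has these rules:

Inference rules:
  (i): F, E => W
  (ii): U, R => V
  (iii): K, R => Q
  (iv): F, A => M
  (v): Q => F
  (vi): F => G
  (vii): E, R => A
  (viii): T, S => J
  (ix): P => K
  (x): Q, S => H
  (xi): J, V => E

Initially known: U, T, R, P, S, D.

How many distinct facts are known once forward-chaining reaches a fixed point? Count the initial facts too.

17

Round 1: (ii) [U, R => V]; (viii) [T, S => J]; (ix) [P => K]. New: V, J, K.
Round 2: (iii) [K, R => Q]; (xi) [J, V => E]. New: Q, E.
Round 3: (v) [Q => F]; (vii) [E, R => A]; (x) [Q, S => H]. New: F, A, H.
Round 4: (i) [F, E => W]; (iv) [F, A => M]; (vi) [F => G]. New: W, M, G.
Closure: {A, D, E, F, G, H, J, K, M, P, Q, R, S, T, U, V, W} — 17 facts.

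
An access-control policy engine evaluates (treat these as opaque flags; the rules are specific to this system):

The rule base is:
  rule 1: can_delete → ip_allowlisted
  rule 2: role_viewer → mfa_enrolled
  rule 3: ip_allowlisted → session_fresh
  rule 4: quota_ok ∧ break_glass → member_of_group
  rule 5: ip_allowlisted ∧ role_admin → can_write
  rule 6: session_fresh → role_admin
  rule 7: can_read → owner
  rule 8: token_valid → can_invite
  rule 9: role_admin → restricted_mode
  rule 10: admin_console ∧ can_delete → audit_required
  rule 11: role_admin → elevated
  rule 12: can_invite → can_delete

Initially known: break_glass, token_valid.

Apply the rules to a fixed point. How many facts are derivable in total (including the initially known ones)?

10

Round 1 fires rule 8, giving can_invite.
Round 2 fires rule 12, giving can_delete.
Round 3 fires rule 1, giving ip_allowlisted.
Round 4 fires rule 3, giving session_fresh.
Round 5 fires rule 6, giving role_admin.
Round 6 fires rule 5, rule 9, rule 11, giving can_write, restricted_mode, elevated.
Closure: {break_glass, can_delete, can_invite, can_write, elevated, ip_allowlisted, restricted_mode, role_admin, session_fresh, token_valid} — 10 facts.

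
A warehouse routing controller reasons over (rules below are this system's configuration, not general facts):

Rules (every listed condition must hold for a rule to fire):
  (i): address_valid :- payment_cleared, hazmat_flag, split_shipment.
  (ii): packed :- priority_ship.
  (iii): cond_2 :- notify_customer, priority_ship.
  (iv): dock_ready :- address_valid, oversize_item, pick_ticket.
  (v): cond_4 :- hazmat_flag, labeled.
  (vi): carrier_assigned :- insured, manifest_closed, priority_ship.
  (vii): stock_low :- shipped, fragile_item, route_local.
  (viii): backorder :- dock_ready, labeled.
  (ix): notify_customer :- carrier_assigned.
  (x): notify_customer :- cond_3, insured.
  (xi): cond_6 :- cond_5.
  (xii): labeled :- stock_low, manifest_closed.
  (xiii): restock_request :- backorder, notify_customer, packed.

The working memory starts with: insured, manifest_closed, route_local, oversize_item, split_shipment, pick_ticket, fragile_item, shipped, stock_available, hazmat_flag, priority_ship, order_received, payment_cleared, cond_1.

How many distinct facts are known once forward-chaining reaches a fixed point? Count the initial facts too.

Round 1 fires (i), (ii), (vi), (vii), giving address_valid, packed, carrier_assigned, stock_low.
Round 2 fires (iv), (ix), (xii), giving dock_ready, notify_customer, labeled.
Round 3 fires (iii), (v), (viii), giving cond_2, cond_4, backorder.
Round 4 fires (xiii), giving restock_request.
Closure: {address_valid, backorder, carrier_assigned, cond_1, cond_2, cond_4, dock_ready, fragile_item, hazmat_flag, insured, labeled, manifest_closed, notify_customer, order_received, oversize_item, packed, payment_cleared, pick_ticket, priority_ship, restock_request, route_local, shipped, split_shipment, stock_available, stock_low} — 25 facts.

25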